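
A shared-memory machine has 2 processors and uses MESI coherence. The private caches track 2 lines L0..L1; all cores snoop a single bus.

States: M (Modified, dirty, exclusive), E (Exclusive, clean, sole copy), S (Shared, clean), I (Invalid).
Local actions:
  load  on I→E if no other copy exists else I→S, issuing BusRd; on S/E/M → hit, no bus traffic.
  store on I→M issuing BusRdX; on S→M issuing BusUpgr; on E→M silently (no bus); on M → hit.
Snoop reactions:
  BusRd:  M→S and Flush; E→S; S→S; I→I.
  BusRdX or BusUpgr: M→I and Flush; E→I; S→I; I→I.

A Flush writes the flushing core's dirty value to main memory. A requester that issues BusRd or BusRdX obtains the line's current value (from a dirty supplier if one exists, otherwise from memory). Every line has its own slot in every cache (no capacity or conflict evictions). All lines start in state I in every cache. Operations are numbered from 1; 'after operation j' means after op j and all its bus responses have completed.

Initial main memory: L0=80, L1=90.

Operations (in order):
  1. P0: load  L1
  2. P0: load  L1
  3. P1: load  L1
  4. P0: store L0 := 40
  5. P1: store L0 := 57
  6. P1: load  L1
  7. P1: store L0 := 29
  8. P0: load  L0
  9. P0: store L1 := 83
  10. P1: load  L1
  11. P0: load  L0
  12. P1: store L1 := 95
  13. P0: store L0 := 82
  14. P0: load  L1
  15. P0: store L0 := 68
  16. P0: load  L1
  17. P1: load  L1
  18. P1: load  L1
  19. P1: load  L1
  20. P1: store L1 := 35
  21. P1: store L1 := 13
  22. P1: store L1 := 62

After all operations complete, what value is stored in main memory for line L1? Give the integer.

memory[L1] = 95

[1] P0: load  L1 | P0:E(90), P1:I | bus: BusRd
[2] P0: load  L1 | P0:E(90), P1:I | bus: none
[3] P1: load  L1 | P0:S(90), P1:S(90) | bus: BusRd
[4] P0: store L0 := 40 | P0:M(40), P1:I | bus: BusRdX
[5] P1: store L0 := 57 | P0:I, P1:M(57) | bus: BusRdX,Flush
[6] P1: load  L1 | P0:S(90), P1:S(90) | bus: none
[7] P1: store L0 := 29 | P0:I, P1:M(29) | bus: none
[8] P0: load  L0 | P0:S(29), P1:S(29) | bus: BusRd,Flush
[9] P0: store L1 := 83 | P0:M(83), P1:I | bus: BusUpgr
[10] P1: load  L1 | P0:S(83), P1:S(83) | bus: BusRd,Flush
[11] P0: load  L0 | P0:S(29), P1:S(29) | bus: none
[12] P1: store L1 := 95 | P0:I, P1:M(95) | bus: BusUpgr
[13] P0: store L0 := 82 | P0:M(82), P1:I | bus: BusUpgr
[14] P0: load  L1 | P0:S(95), P1:S(95) | bus: BusRd,Flush
[15] P0: store L0 := 68 | P0:M(68), P1:I | bus: none
[16] P0: load  L1 | P0:S(95), P1:S(95) | bus: none
[17] P1: load  L1 | P0:S(95), P1:S(95) | bus: none
[18] P1: load  L1 | P0:S(95), P1:S(95) | bus: none
[19] P1: load  L1 | P0:S(95), P1:S(95) | bus: none
[20] P1: store L1 := 35 | P0:I, P1:M(35) | bus: BusUpgr
[21] P1: store L1 := 13 | P0:I, P1:M(13) | bus: none
[22] P1: store L1 := 62 | P0:I, P1:M(62) | bus: none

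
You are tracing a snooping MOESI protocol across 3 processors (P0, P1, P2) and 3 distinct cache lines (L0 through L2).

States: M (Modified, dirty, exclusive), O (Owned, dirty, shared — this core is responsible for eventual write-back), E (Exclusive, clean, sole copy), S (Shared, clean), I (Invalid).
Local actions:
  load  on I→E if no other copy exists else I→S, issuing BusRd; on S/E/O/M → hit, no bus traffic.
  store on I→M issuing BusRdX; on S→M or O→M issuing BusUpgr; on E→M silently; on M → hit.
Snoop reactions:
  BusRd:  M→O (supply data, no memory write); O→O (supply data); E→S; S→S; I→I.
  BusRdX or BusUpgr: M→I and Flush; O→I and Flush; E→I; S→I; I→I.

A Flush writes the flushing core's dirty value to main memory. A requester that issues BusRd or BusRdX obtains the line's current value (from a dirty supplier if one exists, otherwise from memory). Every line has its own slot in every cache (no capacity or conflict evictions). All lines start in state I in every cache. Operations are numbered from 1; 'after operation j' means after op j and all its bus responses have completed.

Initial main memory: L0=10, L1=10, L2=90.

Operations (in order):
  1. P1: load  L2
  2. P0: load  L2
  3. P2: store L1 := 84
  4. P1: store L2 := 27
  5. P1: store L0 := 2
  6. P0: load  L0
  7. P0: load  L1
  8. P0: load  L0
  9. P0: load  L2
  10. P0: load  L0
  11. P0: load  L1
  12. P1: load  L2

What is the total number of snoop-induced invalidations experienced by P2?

invalidations = 0

step 1: P1: load  L2  ⟶  IEI  (L2)  txn=BusRd  M[L2]=90
step 2: P0: load  L2  ⟶  SSI  (L2)  txn=BusRd  M[L2]=90
step 3: P2: store L1 := 84  ⟶  IIM  (L1)  txn=BusRdX  M[L1]=10
step 4: P1: store L2 := 27  ⟶  IMI  (L2)  txn=BusUpgr  M[L2]=90
step 5: P1: store L0 := 2  ⟶  IMI  (L0)  txn=BusRdX  M[L0]=10
step 6: P0: load  L0  ⟶  SOI  (L0)  txn=BusRd  M[L0]=10
step 7: P0: load  L1  ⟶  SIO  (L1)  txn=BusRd  M[L1]=10
step 8: P0: load  L0  ⟶  SOI  (L0)  txn=∅  M[L0]=10
step 9: P0: load  L2  ⟶  SOI  (L2)  txn=BusRd  M[L2]=90
step 10: P0: load  L0  ⟶  SOI  (L0)  txn=∅  M[L0]=10
step 11: P0: load  L1  ⟶  SIO  (L1)  txn=∅  M[L1]=10
step 12: P1: load  L2  ⟶  SOI  (L2)  txn=∅  M[L2]=90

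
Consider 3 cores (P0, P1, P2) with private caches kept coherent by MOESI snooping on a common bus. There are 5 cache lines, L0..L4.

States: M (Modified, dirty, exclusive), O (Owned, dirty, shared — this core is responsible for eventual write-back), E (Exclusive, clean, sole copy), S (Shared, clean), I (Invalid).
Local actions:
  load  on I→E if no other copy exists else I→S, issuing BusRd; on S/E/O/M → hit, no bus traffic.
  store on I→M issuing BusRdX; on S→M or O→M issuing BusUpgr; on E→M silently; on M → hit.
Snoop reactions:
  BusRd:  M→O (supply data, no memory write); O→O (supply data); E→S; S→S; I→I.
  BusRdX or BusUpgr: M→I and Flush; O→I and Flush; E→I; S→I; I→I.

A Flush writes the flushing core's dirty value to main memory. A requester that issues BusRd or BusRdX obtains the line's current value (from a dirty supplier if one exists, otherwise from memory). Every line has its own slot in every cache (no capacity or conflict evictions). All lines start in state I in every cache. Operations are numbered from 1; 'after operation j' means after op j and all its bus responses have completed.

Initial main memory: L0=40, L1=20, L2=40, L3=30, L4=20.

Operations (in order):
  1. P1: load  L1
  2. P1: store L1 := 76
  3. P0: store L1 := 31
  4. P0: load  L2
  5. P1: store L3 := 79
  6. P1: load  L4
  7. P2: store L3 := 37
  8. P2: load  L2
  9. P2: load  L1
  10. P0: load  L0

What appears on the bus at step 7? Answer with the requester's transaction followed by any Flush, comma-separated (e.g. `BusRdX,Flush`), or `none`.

bus = BusRdX,Flush

  op1 P1: load  L1 → I/E/I on L1; bus BusRd; mem=20
  op2 P1: store L1 := 76 → I/M/I on L1; bus (none); mem=20
  op3 P0: store L1 := 31 → M/I/I on L1; bus BusRdX Flush; mem=76
  op4 P0: load  L2 → E/I/I on L2; bus BusRd; mem=40
  op5 P1: store L3 := 79 → I/M/I on L3; bus BusRdX; mem=30
  op6 P1: load  L4 → I/E/I on L4; bus BusRd; mem=20
  op7 P2: store L3 := 37 → I/I/M on L3; bus BusRdX Flush; mem=79
  op8 P2: load  L2 → S/I/S on L2; bus BusRd; mem=40
  op9 P2: load  L1 → O/I/S on L1; bus BusRd; mem=76
  op10 P0: load  L0 → E/I/I on L0; bus BusRd; mem=40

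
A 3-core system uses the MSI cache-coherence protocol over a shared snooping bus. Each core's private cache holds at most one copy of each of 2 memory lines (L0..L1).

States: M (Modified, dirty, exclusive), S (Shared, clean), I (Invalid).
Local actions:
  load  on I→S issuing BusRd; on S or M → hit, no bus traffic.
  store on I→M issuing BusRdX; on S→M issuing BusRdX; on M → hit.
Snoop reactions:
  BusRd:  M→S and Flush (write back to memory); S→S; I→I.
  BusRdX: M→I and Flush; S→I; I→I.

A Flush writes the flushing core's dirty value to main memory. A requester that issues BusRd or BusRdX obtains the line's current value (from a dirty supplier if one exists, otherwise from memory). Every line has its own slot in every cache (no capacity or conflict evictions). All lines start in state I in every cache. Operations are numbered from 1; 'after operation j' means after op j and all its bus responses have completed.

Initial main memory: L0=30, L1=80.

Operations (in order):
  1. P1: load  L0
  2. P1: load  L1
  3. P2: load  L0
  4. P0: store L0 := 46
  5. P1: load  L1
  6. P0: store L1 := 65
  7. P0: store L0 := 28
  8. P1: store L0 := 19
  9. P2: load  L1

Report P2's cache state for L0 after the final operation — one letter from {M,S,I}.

state = I

[1] P1: load  L0 | P0:I, P1:S(30), P2:I | bus: BusRd
[2] P1: load  L1 | P0:I, P1:S(80), P2:I | bus: BusRd
[3] P2: load  L0 | P0:I, P1:S(30), P2:S(30) | bus: BusRd
[4] P0: store L0 := 46 | P0:M(46), P1:I, P2:I | bus: BusRdX
[5] P1: load  L1 | P0:I, P1:S(80), P2:I | bus: none
[6] P0: store L1 := 65 | P0:M(65), P1:I, P2:I | bus: BusRdX
[7] P0: store L0 := 28 | P0:M(28), P1:I, P2:I | bus: none
[8] P1: store L0 := 19 | P0:I, P1:M(19), P2:I | bus: BusRdX,Flush
[9] P2: load  L1 | P0:S(65), P1:I, P2:S(65) | bus: BusRd,Flush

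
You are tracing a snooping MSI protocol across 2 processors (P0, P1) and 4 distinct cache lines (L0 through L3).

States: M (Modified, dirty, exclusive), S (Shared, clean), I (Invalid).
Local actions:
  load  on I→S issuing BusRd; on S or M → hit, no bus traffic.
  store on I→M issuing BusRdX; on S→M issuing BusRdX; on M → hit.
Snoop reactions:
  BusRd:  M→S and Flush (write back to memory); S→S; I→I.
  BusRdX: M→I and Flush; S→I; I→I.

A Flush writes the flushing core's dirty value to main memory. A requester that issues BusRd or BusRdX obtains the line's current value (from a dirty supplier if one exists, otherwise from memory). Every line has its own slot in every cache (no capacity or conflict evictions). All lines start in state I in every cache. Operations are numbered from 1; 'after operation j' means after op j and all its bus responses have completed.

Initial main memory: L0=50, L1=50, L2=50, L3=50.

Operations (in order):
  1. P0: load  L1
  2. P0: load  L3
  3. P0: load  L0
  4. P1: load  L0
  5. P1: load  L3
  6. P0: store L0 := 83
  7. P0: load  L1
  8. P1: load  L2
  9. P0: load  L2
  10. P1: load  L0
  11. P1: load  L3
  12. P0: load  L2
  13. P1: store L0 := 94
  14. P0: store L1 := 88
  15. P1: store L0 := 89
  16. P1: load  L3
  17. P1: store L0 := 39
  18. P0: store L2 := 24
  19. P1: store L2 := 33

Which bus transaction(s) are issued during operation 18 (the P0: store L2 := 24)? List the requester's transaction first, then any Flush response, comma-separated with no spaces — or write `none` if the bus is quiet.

1. P0: load  L1  bus=[BusRd]  L1: P0=S P1=I  mem[L1]=50
2. P0: load  L3  bus=[BusRd]  L3: P0=S P1=I  mem[L3]=50
3. P0: load  L0  bus=[BusRd]  L0: P0=S P1=I  mem[L0]=50
4. P1: load  L0  bus=[BusRd]  L0: P0=S P1=S  mem[L0]=50
5. P1: load  L3  bus=[BusRd]  L3: P0=S P1=S  mem[L3]=50
6. P0: store L0 := 83  bus=[BusRdX]  L0: P0=M P1=I  mem[L0]=50
7. P0: load  L1  bus=[-]  L1: P0=S P1=I  mem[L1]=50
8. P1: load  L2  bus=[BusRd]  L2: P0=I P1=S  mem[L2]=50
9. P0: load  L2  bus=[BusRd]  L2: P0=S P1=S  mem[L2]=50
10. P1: load  L0  bus=[BusRd,Flush]  L0: P0=S P1=S  mem[L0]=83
11. P1: load  L3  bus=[-]  L3: P0=S P1=S  mem[L3]=50
12. P0: load  L2  bus=[-]  L2: P0=S P1=S  mem[L2]=50
13. P1: store L0 := 94  bus=[BusRdX]  L0: P0=I P1=M  mem[L0]=83
14. P0: store L1 := 88  bus=[BusRdX]  L1: P0=M P1=I  mem[L1]=50
15. P1: store L0 := 89  bus=[-]  L0: P0=I P1=M  mem[L0]=83
16. P1: load  L3  bus=[-]  L3: P0=S P1=S  mem[L3]=50
17. P1: store L0 := 39  bus=[-]  L0: P0=I P1=M  mem[L0]=83
18. P0: store L2 := 24  bus=[BusRdX]  L2: P0=M P1=I  mem[L2]=50
19. P1: store L2 := 33  bus=[BusRdX,Flush]  L2: P0=I P1=M  mem[L2]=24

bus = BusRdX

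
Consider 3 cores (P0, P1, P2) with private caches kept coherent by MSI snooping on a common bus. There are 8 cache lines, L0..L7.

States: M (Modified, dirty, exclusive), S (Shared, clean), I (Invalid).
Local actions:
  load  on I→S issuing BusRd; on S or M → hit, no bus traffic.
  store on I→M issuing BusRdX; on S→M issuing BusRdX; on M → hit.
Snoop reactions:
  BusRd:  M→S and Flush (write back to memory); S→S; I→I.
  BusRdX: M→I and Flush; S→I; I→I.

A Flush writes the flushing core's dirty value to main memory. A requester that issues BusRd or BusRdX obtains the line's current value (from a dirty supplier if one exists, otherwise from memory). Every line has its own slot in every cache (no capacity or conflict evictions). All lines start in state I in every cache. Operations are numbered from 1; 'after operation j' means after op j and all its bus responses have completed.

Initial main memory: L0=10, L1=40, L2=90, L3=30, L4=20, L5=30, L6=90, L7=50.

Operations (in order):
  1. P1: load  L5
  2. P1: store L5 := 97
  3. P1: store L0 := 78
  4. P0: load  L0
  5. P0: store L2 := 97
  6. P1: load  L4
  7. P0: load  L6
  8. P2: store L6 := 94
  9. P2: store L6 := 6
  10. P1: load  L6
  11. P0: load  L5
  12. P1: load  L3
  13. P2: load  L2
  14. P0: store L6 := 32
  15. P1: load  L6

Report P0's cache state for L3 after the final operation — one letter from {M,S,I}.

[1] P1: load  L5 | P0:I, P1:S(30), P2:I | bus: BusRd
[2] P1: store L5 := 97 | P0:I, P1:M(97), P2:I | bus: BusRdX
[3] P1: store L0 := 78 | P0:I, P1:M(78), P2:I | bus: BusRdX
[4] P0: load  L0 | P0:S(78), P1:S(78), P2:I | bus: BusRd,Flush
[5] P0: store L2 := 97 | P0:M(97), P1:I, P2:I | bus: BusRdX
[6] P1: load  L4 | P0:I, P1:S(20), P2:I | bus: BusRd
[7] P0: load  L6 | P0:S(90), P1:I, P2:I | bus: BusRd
[8] P2: store L6 := 94 | P0:I, P1:I, P2:M(94) | bus: BusRdX
[9] P2: store L6 := 6 | P0:I, P1:I, P2:M(6) | bus: none
[10] P1: load  L6 | P0:I, P1:S(6), P2:S(6) | bus: BusRd,Flush
[11] P0: load  L5 | P0:S(97), P1:S(97), P2:I | bus: BusRd,Flush
[12] P1: load  L3 | P0:I, P1:S(30), P2:I | bus: BusRd
[13] P2: load  L2 | P0:S(97), P1:I, P2:S(97) | bus: BusRd,Flush
[14] P0: store L6 := 32 | P0:M(32), P1:I, P2:I | bus: BusRdX
[15] P1: load  L6 | P0:S(32), P1:S(32), P2:I | bus: BusRd,Flush

state = I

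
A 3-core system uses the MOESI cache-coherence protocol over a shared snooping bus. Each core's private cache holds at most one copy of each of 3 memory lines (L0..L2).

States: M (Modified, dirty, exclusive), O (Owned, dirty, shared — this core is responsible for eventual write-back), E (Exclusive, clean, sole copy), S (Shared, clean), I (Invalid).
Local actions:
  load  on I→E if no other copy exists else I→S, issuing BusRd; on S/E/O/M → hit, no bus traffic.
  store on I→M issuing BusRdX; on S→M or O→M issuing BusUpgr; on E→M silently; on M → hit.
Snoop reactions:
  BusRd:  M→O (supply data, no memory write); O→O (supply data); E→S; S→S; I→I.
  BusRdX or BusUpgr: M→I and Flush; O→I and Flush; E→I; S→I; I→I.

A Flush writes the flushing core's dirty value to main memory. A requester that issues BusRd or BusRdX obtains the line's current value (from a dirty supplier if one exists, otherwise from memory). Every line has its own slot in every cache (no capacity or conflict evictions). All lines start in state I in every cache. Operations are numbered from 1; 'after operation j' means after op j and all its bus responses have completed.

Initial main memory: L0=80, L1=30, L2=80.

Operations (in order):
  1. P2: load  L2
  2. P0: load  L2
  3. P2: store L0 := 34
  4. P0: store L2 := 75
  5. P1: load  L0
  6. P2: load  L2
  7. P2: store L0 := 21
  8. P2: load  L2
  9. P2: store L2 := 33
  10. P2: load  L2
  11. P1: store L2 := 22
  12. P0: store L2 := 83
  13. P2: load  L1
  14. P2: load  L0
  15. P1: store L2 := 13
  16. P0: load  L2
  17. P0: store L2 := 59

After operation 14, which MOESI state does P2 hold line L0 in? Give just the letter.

state = M

step 1: P2: load  L2  ⟶  IIE  (L2)  txn=BusRd  M[L2]=80
step 2: P0: load  L2  ⟶  SIS  (L2)  txn=BusRd  M[L2]=80
step 3: P2: store L0 := 34  ⟶  IIM  (L0)  txn=BusRdX  M[L0]=80
step 4: P0: store L2 := 75  ⟶  MII  (L2)  txn=BusUpgr  M[L2]=80
step 5: P1: load  L0  ⟶  ISO  (L0)  txn=BusRd  M[L0]=80
step 6: P2: load  L2  ⟶  OIS  (L2)  txn=BusRd  M[L2]=80
step 7: P2: store L0 := 21  ⟶  IIM  (L0)  txn=BusUpgr  M[L0]=80
step 8: P2: load  L2  ⟶  OIS  (L2)  txn=∅  M[L2]=80
step 9: P2: store L2 := 33  ⟶  IIM  (L2)  txn=BusUpgr+Flush  M[L2]=75
step 10: P2: load  L2  ⟶  IIM  (L2)  txn=∅  M[L2]=75
step 11: P1: store L2 := 22  ⟶  IMI  (L2)  txn=BusRdX+Flush  M[L2]=33
step 12: P0: store L2 := 83  ⟶  MII  (L2)  txn=BusRdX+Flush  M[L2]=22
step 13: P2: load  L1  ⟶  IIE  (L1)  txn=BusRd  M[L1]=30
step 14: P2: load  L0  ⟶  IIM  (L0)  txn=∅  M[L0]=80
step 15: P1: store L2 := 13  ⟶  IMI  (L2)  txn=BusRdX+Flush  M[L2]=83
step 16: P0: load  L2  ⟶  SOI  (L2)  txn=BusRd  M[L2]=83
step 17: P0: store L2 := 59  ⟶  MII  (L2)  txn=BusUpgr+Flush  M[L2]=13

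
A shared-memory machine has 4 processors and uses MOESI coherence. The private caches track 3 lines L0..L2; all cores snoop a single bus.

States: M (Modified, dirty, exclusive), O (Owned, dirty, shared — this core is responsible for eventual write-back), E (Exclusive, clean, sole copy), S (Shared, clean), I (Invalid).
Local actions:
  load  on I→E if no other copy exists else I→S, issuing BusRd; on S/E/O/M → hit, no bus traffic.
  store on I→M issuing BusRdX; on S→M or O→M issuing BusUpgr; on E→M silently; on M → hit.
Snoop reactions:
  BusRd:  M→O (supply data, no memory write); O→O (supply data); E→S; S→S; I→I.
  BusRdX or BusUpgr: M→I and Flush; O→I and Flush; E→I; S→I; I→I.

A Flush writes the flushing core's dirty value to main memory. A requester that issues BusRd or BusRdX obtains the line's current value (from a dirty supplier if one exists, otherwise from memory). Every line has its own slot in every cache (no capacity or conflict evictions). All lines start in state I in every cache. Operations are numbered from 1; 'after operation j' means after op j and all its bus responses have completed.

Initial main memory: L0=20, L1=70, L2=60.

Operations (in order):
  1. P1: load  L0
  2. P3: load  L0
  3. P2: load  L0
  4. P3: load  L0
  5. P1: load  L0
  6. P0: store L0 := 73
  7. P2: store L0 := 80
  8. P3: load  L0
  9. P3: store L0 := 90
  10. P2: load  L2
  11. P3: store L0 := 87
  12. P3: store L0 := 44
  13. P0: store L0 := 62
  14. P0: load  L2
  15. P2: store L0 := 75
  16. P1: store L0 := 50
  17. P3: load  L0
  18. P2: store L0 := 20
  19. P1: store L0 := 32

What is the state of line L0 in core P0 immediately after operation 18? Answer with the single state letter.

1. P1: load  L0  bus=[BusRd]  L0: P0=I P1=E P2=I P3=I  mem[L0]=20
2. P3: load  L0  bus=[BusRd]  L0: P0=I P1=S P2=I P3=S  mem[L0]=20
3. P2: load  L0  bus=[BusRd]  L0: P0=I P1=S P2=S P3=S  mem[L0]=20
4. P3: load  L0  bus=[-]  L0: P0=I P1=S P2=S P3=S  mem[L0]=20
5. P1: load  L0  bus=[-]  L0: P0=I P1=S P2=S P3=S  mem[L0]=20
6. P0: store L0 := 73  bus=[BusRdX]  L0: P0=M P1=I P2=I P3=I  mem[L0]=20
7. P2: store L0 := 80  bus=[BusRdX,Flush]  L0: P0=I P1=I P2=M P3=I  mem[L0]=73
8. P3: load  L0  bus=[BusRd]  L0: P0=I P1=I P2=O P3=S  mem[L0]=73
9. P3: store L0 := 90  bus=[BusUpgr,Flush]  L0: P0=I P1=I P2=I P3=M  mem[L0]=80
10. P2: load  L2  bus=[BusRd]  L2: P0=I P1=I P2=E P3=I  mem[L2]=60
11. P3: store L0 := 87  bus=[-]  L0: P0=I P1=I P2=I P3=M  mem[L0]=80
12. P3: store L0 := 44  bus=[-]  L0: P0=I P1=I P2=I P3=M  mem[L0]=80
13. P0: store L0 := 62  bus=[BusRdX,Flush]  L0: P0=M P1=I P2=I P3=I  mem[L0]=44
14. P0: load  L2  bus=[BusRd]  L2: P0=S P1=I P2=S P3=I  mem[L2]=60
15. P2: store L0 := 75  bus=[BusRdX,Flush]  L0: P0=I P1=I P2=M P3=I  mem[L0]=62
16. P1: store L0 := 50  bus=[BusRdX,Flush]  L0: P0=I P1=M P2=I P3=I  mem[L0]=75
17. P3: load  L0  bus=[BusRd]  L0: P0=I P1=O P2=I P3=S  mem[L0]=75
18. P2: store L0 := 20  bus=[BusRdX,Flush]  L0: P0=I P1=I P2=M P3=I  mem[L0]=50
19. P1: store L0 := 32  bus=[BusRdX,Flush]  L0: P0=I P1=M P2=I P3=I  mem[L0]=20

state = I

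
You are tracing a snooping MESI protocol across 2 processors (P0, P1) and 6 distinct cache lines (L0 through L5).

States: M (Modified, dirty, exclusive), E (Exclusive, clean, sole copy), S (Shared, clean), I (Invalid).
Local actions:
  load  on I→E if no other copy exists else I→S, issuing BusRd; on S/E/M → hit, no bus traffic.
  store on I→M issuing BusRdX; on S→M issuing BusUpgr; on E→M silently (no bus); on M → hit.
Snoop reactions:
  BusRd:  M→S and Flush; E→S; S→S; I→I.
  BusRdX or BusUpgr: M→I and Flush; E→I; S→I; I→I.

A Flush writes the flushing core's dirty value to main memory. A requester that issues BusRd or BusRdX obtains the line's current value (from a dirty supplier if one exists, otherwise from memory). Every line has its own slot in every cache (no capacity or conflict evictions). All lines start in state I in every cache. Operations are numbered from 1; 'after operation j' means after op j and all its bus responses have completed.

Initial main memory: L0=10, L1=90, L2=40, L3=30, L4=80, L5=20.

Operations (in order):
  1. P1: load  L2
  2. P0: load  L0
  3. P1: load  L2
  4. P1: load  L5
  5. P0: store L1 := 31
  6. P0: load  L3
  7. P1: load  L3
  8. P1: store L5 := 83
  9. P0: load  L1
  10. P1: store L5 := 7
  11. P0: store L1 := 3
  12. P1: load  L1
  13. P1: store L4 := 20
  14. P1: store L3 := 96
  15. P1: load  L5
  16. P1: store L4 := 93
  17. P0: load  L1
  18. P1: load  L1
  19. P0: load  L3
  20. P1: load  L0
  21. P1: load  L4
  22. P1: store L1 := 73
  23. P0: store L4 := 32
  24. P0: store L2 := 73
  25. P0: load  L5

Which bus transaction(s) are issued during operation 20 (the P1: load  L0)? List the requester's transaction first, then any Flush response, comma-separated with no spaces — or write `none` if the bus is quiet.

  op1 P1: load  L2 → I/E on L2; bus BusRd; mem=40
  op2 P0: load  L0 → E/I on L0; bus BusRd; mem=10
  op3 P1: load  L2 → I/E on L2; bus (none); mem=40
  op4 P1: load  L5 → I/E on L5; bus BusRd; mem=20
  op5 P0: store L1 := 31 → M/I on L1; bus BusRdX; mem=90
  op6 P0: load  L3 → E/I on L3; bus BusRd; mem=30
  op7 P1: load  L3 → S/S on L3; bus BusRd; mem=30
  op8 P1: store L5 := 83 → I/M on L5; bus (none); mem=20
  op9 P0: load  L1 → M/I on L1; bus (none); mem=90
  op10 P1: store L5 := 7 → I/M on L5; bus (none); mem=20
  op11 P0: store L1 := 3 → M/I on L1; bus (none); mem=90
  op12 P1: load  L1 → S/S on L1; bus BusRd Flush; mem=3
  op13 P1: store L4 := 20 → I/M on L4; bus BusRdX; mem=80
  op14 P1: store L3 := 96 → I/M on L3; bus BusUpgr; mem=30
  op15 P1: load  L5 → I/M on L5; bus (none); mem=20
  op16 P1: store L4 := 93 → I/M on L4; bus (none); mem=80
  op17 P0: load  L1 → S/S on L1; bus (none); mem=3
  op18 P1: load  L1 → S/S on L1; bus (none); mem=3
  op19 P0: load  L3 → S/S on L3; bus BusRd Flush; mem=96
  op20 P1: load  L0 → S/S on L0; bus BusRd; mem=10
  op21 P1: load  L4 → I/M on L4; bus (none); mem=80
  op22 P1: store L1 := 73 → I/M on L1; bus BusUpgr; mem=3
  op23 P0: store L4 := 32 → M/I on L4; bus BusRdX Flush; mem=93
  op24 P0: store L2 := 73 → M/I on L2; bus BusRdX; mem=40
  op25 P0: load  L5 → S/S on L5; bus BusRd Flush; mem=7

bus = BusRd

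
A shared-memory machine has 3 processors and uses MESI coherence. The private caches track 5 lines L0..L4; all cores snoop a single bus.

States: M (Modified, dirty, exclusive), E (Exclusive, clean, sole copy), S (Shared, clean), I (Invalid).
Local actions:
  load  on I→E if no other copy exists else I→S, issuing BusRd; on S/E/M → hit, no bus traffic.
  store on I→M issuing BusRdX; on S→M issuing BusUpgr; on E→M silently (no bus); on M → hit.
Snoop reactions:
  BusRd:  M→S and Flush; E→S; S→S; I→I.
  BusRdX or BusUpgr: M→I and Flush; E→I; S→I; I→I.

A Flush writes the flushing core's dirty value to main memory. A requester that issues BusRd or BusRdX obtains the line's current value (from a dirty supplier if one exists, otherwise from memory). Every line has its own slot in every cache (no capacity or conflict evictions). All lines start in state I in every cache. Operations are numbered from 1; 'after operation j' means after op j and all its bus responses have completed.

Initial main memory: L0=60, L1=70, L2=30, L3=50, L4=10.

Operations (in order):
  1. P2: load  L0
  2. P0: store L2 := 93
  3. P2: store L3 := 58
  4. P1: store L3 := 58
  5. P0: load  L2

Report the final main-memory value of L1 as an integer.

memory[L1] = 70

step 1: P2: load  L0  ⟶  IIE  (L0)  txn=BusRd  M[L0]=60
step 2: P0: store L2 := 93  ⟶  MII  (L2)  txn=BusRdX  M[L2]=30
step 3: P2: store L3 := 58  ⟶  IIM  (L3)  txn=BusRdX  M[L3]=50
step 4: P1: store L3 := 58  ⟶  IMI  (L3)  txn=BusRdX+Flush  M[L3]=58
step 5: P0: load  L2  ⟶  MII  (L2)  txn=∅  M[L2]=30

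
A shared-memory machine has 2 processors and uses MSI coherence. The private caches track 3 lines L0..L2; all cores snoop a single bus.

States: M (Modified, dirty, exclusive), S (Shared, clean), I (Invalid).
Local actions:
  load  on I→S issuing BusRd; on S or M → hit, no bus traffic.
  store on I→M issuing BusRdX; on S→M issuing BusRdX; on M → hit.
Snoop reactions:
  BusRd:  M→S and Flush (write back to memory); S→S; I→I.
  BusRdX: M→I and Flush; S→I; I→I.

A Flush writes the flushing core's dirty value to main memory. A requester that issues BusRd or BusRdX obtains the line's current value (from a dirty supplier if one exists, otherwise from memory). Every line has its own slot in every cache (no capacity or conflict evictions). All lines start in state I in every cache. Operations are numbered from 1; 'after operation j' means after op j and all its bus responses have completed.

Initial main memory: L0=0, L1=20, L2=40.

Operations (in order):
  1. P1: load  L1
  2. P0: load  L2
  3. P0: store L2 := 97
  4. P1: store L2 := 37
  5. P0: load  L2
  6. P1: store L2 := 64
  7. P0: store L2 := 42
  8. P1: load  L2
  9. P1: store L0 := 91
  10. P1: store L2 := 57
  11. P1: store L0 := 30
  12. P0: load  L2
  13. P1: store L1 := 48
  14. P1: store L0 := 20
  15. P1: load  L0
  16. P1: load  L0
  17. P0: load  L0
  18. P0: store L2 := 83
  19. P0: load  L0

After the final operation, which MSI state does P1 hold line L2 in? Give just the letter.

state = I

  op1 P1: load  L1 → I/S on L1; bus BusRd; mem=20
  op2 P0: load  L2 → S/I on L2; bus BusRd; mem=40
  op3 P0: store L2 := 97 → M/I on L2; bus BusRdX; mem=40
  op4 P1: store L2 := 37 → I/M on L2; bus BusRdX Flush; mem=97
  op5 P0: load  L2 → S/S on L2; bus BusRd Flush; mem=37
  op6 P1: store L2 := 64 → I/M on L2; bus BusRdX; mem=37
  op7 P0: store L2 := 42 → M/I on L2; bus BusRdX Flush; mem=64
  op8 P1: load  L2 → S/S on L2; bus BusRd Flush; mem=42
  op9 P1: store L0 := 91 → I/M on L0; bus BusRdX; mem=0
  op10 P1: store L2 := 57 → I/M on L2; bus BusRdX; mem=42
  op11 P1: store L0 := 30 → I/M on L0; bus (none); mem=0
  op12 P0: load  L2 → S/S on L2; bus BusRd Flush; mem=57
  op13 P1: store L1 := 48 → I/M on L1; bus BusRdX; mem=20
  op14 P1: store L0 := 20 → I/M on L0; bus (none); mem=0
  op15 P1: load  L0 → I/M on L0; bus (none); mem=0
  op16 P1: load  L0 → I/M on L0; bus (none); mem=0
  op17 P0: load  L0 → S/S on L0; bus BusRd Flush; mem=20
  op18 P0: store L2 := 83 → M/I on L2; bus BusRdX; mem=57
  op19 P0: load  L0 → S/S on L0; bus (none); mem=20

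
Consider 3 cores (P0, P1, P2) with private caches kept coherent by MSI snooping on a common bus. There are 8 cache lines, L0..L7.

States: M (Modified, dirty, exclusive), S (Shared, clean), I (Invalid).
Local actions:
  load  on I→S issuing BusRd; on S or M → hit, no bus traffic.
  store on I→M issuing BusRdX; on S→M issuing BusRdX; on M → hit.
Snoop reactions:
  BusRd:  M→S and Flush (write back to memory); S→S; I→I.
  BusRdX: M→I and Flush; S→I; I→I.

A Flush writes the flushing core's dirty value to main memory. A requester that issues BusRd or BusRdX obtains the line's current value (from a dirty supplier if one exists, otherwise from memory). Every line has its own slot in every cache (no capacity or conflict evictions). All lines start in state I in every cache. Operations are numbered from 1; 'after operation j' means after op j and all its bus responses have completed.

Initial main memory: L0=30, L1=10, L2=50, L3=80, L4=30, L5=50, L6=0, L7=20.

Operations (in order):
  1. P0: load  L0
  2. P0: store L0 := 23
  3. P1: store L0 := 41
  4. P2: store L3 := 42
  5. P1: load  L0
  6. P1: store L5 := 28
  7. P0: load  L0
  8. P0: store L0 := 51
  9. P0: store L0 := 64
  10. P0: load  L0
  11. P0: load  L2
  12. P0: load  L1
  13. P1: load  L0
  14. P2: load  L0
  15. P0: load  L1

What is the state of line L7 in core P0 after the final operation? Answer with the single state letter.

1. P0: load  L0  bus=[BusRd]  L0: P0=S P1=I P2=I  mem[L0]=30
2. P0: store L0 := 23  bus=[BusRdX]  L0: P0=M P1=I P2=I  mem[L0]=30
3. P1: store L0 := 41  bus=[BusRdX,Flush]  L0: P0=I P1=M P2=I  mem[L0]=23
4. P2: store L3 := 42  bus=[BusRdX]  L3: P0=I P1=I P2=M  mem[L3]=80
5. P1: load  L0  bus=[-]  L0: P0=I P1=M P2=I  mem[L0]=23
6. P1: store L5 := 28  bus=[BusRdX]  L5: P0=I P1=M P2=I  mem[L5]=50
7. P0: load  L0  bus=[BusRd,Flush]  L0: P0=S P1=S P2=I  mem[L0]=41
8. P0: store L0 := 51  bus=[BusRdX]  L0: P0=M P1=I P2=I  mem[L0]=41
9. P0: store L0 := 64  bus=[-]  L0: P0=M P1=I P2=I  mem[L0]=41
10. P0: load  L0  bus=[-]  L0: P0=M P1=I P2=I  mem[L0]=41
11. P0: load  L2  bus=[BusRd]  L2: P0=S P1=I P2=I  mem[L2]=50
12. P0: load  L1  bus=[BusRd]  L1: P0=S P1=I P2=I  mem[L1]=10
13. P1: load  L0  bus=[BusRd,Flush]  L0: P0=S P1=S P2=I  mem[L0]=64
14. P2: load  L0  bus=[BusRd]  L0: P0=S P1=S P2=S  mem[L0]=64
15. P0: load  L1  bus=[-]  L1: P0=S P1=I P2=I  mem[L1]=10

state = I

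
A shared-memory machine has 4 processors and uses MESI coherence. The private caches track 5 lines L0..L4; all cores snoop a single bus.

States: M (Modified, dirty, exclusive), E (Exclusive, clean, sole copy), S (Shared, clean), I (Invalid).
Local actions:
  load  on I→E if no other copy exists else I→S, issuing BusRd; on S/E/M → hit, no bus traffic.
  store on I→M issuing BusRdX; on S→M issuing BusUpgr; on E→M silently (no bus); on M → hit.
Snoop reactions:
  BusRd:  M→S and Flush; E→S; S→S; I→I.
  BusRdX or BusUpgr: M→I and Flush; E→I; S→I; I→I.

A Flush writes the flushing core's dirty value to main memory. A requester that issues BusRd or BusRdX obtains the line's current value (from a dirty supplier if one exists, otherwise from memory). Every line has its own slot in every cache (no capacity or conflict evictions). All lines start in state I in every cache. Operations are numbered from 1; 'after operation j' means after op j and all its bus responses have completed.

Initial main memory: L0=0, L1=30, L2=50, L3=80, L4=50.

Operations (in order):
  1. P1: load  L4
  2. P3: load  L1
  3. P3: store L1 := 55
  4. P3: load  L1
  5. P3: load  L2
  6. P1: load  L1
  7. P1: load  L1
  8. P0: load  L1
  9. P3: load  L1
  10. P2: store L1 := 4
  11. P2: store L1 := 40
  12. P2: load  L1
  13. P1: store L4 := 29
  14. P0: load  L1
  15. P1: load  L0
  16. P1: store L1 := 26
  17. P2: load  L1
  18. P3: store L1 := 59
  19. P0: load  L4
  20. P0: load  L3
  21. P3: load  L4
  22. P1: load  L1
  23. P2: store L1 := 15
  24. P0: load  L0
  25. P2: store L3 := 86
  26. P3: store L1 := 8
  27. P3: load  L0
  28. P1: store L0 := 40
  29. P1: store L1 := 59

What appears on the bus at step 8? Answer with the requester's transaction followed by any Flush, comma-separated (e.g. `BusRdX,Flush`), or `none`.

[1] P1: load  L4 | P0:I, P1:E(50), P2:I, P3:I | bus: BusRd
[2] P3: load  L1 | P0:I, P1:I, P2:I, P3:E(30) | bus: BusRd
[3] P3: store L1 := 55 | P0:I, P1:I, P2:I, P3:M(55) | bus: none
[4] P3: load  L1 | P0:I, P1:I, P2:I, P3:M(55) | bus: none
[5] P3: load  L2 | P0:I, P1:I, P2:I, P3:E(50) | bus: BusRd
[6] P1: load  L1 | P0:I, P1:S(55), P2:I, P3:S(55) | bus: BusRd,Flush
[7] P1: load  L1 | P0:I, P1:S(55), P2:I, P3:S(55) | bus: none
[8] P0: load  L1 | P0:S(55), P1:S(55), P2:I, P3:S(55) | bus: BusRd
[9] P3: load  L1 | P0:S(55), P1:S(55), P2:I, P3:S(55) | bus: none
[10] P2: store L1 := 4 | P0:I, P1:I, P2:M(4), P3:I | bus: BusRdX
[11] P2: store L1 := 40 | P0:I, P1:I, P2:M(40), P3:I | bus: none
[12] P2: load  L1 | P0:I, P1:I, P2:M(40), P3:I | bus: none
[13] P1: store L4 := 29 | P0:I, P1:M(29), P2:I, P3:I | bus: none
[14] P0: load  L1 | P0:S(40), P1:I, P2:S(40), P3:I | bus: BusRd,Flush
[15] P1: load  L0 | P0:I, P1:E(0), P2:I, P3:I | bus: BusRd
[16] P1: store L1 := 26 | P0:I, P1:M(26), P2:I, P3:I | bus: BusRdX
[17] P2: load  L1 | P0:I, P1:S(26), P2:S(26), P3:I | bus: BusRd,Flush
[18] P3: store L1 := 59 | P0:I, P1:I, P2:I, P3:M(59) | bus: BusRdX
[19] P0: load  L4 | P0:S(29), P1:S(29), P2:I, P3:I | bus: BusRd,Flush
[20] P0: load  L3 | P0:E(80), P1:I, P2:I, P3:I | bus: BusRd
[21] P3: load  L4 | P0:S(29), P1:S(29), P2:I, P3:S(29) | bus: BusRd
[22] P1: load  L1 | P0:I, P1:S(59), P2:I, P3:S(59) | bus: BusRd,Flush
[23] P2: store L1 := 15 | P0:I, P1:I, P2:M(15), P3:I | bus: BusRdX
[24] P0: load  L0 | P0:S(0), P1:S(0), P2:I, P3:I | bus: BusRd
[25] P2: store L3 := 86 | P0:I, P1:I, P2:M(86), P3:I | bus: BusRdX
[26] P3: store L1 := 8 | P0:I, P1:I, P2:I, P3:M(8) | bus: BusRdX,Flush
[27] P3: load  L0 | P0:S(0), P1:S(0), P2:I, P3:S(0) | bus: BusRd
[28] P1: store L0 := 40 | P0:I, P1:M(40), P2:I, P3:I | bus: BusUpgr
[29] P1: store L1 := 59 | P0:I, P1:M(59), P2:I, P3:I | bus: BusRdX,Flush

bus = BusRd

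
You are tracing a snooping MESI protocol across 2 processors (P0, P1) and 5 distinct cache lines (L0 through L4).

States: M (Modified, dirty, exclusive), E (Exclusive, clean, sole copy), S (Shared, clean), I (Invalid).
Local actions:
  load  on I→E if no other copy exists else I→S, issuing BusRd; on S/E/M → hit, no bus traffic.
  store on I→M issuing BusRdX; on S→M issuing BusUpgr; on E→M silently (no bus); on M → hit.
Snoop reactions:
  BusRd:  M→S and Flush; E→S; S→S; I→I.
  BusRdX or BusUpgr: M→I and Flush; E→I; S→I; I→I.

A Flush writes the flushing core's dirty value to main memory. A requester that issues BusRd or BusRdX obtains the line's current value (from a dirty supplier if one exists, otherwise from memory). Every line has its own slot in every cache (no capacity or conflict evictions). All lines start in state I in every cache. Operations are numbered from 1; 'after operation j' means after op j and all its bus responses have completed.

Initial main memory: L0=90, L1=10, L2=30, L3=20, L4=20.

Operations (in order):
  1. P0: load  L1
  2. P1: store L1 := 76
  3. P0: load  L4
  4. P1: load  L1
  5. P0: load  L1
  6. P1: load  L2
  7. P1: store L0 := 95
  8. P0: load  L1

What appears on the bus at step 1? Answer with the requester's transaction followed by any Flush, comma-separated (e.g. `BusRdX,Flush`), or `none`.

bus = BusRd

  op1 P0: load  L1 → E/I on L1; bus BusRd; mem=10
  op2 P1: store L1 := 76 → I/M on L1; bus BusRdX; mem=10
  op3 P0: load  L4 → E/I on L4; bus BusRd; mem=20
  op4 P1: load  L1 → I/M on L1; bus (none); mem=10
  op5 P0: load  L1 → S/S on L1; bus BusRd Flush; mem=76
  op6 P1: load  L2 → I/E on L2; bus BusRd; mem=30
  op7 P1: store L0 := 95 → I/M on L0; bus BusRdX; mem=90
  op8 P0: load  L1 → S/S on L1; bus (none); mem=76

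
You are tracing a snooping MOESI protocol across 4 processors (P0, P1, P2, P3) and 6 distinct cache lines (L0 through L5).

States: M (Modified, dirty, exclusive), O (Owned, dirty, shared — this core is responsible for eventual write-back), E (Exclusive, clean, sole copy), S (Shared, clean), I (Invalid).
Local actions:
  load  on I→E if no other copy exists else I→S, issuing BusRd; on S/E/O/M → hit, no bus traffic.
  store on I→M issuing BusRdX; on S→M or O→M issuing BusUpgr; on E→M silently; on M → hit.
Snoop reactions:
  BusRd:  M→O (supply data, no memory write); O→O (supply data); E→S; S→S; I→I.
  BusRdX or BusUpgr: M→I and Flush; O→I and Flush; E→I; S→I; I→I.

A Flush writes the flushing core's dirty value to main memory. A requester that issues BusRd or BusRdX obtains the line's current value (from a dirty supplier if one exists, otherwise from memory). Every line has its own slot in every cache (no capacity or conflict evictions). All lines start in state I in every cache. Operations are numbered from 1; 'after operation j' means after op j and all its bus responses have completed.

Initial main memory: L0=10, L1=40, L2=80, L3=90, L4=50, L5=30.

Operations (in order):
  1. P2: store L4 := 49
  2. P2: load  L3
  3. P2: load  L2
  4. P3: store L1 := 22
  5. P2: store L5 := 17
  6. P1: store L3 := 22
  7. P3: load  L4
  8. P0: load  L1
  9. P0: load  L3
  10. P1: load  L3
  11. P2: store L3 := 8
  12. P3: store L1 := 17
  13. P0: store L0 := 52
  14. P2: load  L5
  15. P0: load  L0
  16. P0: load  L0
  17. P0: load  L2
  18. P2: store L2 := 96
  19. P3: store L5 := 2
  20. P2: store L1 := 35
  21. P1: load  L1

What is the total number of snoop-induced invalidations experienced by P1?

  op1 P2: store L4 := 49 → I/I/M/I on L4; bus BusRdX; mem=50
  op2 P2: load  L3 → I/I/E/I on L3; bus BusRd; mem=90
  op3 P2: load  L2 → I/I/E/I on L2; bus BusRd; mem=80
  op4 P3: store L1 := 22 → I/I/I/M on L1; bus BusRdX; mem=40
  op5 P2: store L5 := 17 → I/I/M/I on L5; bus BusRdX; mem=30
  op6 P1: store L3 := 22 → I/M/I/I on L3; bus BusRdX; mem=90
  op7 P3: load  L4 → I/I/O/S on L4; bus BusRd; mem=50
  op8 P0: load  L1 → S/I/I/O on L1; bus BusRd; mem=40
  op9 P0: load  L3 → S/O/I/I on L3; bus BusRd; mem=90
  op10 P1: load  L3 → S/O/I/I on L3; bus (none); mem=90
  op11 P2: store L3 := 8 → I/I/M/I on L3; bus BusRdX Flush; mem=22
  op12 P3: store L1 := 17 → I/I/I/M on L1; bus BusUpgr; mem=40
  op13 P0: store L0 := 52 → M/I/I/I on L0; bus BusRdX; mem=10
  op14 P2: load  L5 → I/I/M/I on L5; bus (none); mem=30
  op15 P0: load  L0 → M/I/I/I on L0; bus (none); mem=10
  op16 P0: load  L0 → M/I/I/I on L0; bus (none); mem=10
  op17 P0: load  L2 → S/I/S/I on L2; bus BusRd; mem=80
  op18 P2: store L2 := 96 → I/I/M/I on L2; bus BusUpgr; mem=80
  op19 P3: store L5 := 2 → I/I/I/M on L5; bus BusRdX Flush; mem=17
  op20 P2: store L1 := 35 → I/I/M/I on L1; bus BusRdX Flush; mem=17
  op21 P1: load  L1 → I/S/O/I on L1; bus BusRd; mem=17

invalidations = 1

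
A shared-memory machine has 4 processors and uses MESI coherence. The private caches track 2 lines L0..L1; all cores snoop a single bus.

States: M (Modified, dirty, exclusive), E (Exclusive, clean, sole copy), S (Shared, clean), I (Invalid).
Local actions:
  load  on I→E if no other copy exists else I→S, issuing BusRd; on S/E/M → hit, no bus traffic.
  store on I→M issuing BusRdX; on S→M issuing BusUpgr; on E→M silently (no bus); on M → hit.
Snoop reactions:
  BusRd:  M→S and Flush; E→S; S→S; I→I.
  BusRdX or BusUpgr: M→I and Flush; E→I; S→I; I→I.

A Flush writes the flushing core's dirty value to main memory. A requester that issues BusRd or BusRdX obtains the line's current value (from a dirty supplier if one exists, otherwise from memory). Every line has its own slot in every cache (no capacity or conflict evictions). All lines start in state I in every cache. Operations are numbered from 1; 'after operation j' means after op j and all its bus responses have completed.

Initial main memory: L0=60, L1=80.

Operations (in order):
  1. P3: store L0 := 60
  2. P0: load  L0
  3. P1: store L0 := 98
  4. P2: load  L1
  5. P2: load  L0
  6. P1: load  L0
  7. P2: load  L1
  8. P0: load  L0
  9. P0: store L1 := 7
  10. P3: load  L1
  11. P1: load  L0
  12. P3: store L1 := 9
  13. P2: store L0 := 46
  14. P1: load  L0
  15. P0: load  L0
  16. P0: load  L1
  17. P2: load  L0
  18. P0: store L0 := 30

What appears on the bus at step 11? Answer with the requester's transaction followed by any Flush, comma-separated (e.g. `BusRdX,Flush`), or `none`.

bus = none

1. P3: store L0 := 60  bus=[BusRdX]  L0: P0=I P1=I P2=I P3=M  mem[L0]=60
2. P0: load  L0  bus=[BusRd,Flush]  L0: P0=S P1=I P2=I P3=S  mem[L0]=60
3. P1: store L0 := 98  bus=[BusRdX]  L0: P0=I P1=M P2=I P3=I  mem[L0]=60
4. P2: load  L1  bus=[BusRd]  L1: P0=I P1=I P2=E P3=I  mem[L1]=80
5. P2: load  L0  bus=[BusRd,Flush]  L0: P0=I P1=S P2=S P3=I  mem[L0]=98
6. P1: load  L0  bus=[-]  L0: P0=I P1=S P2=S P3=I  mem[L0]=98
7. P2: load  L1  bus=[-]  L1: P0=I P1=I P2=E P3=I  mem[L1]=80
8. P0: load  L0  bus=[BusRd]  L0: P0=S P1=S P2=S P3=I  mem[L0]=98
9. P0: store L1 := 7  bus=[BusRdX]  L1: P0=M P1=I P2=I P3=I  mem[L1]=80
10. P3: load  L1  bus=[BusRd,Flush]  L1: P0=S P1=I P2=I P3=S  mem[L1]=7
11. P1: load  L0  bus=[-]  L0: P0=S P1=S P2=S P3=I  mem[L0]=98
12. P3: store L1 := 9  bus=[BusUpgr]  L1: P0=I P1=I P2=I P3=M  mem[L1]=7
13. P2: store L0 := 46  bus=[BusUpgr]  L0: P0=I P1=I P2=M P3=I  mem[L0]=98
14. P1: load  L0  bus=[BusRd,Flush]  L0: P0=I P1=S P2=S P3=I  mem[L0]=46
15. P0: load  L0  bus=[BusRd]  L0: P0=S P1=S P2=S P3=I  mem[L0]=46
16. P0: load  L1  bus=[BusRd,Flush]  L1: P0=S P1=I P2=I P3=S  mem[L1]=9
17. P2: load  L0  bus=[-]  L0: P0=S P1=S P2=S P3=I  mem[L0]=46
18. P0: store L0 := 30  bus=[BusUpgr]  L0: P0=M P1=I P2=I P3=I  mem[L0]=46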